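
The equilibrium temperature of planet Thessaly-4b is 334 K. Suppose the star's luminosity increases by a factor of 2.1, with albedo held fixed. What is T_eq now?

T_eq ∝ L^(1/4) · d^(−1/2).
T′ = 334 × 2.1^(1/4) = 402 K.

T_eq ≈ 402 K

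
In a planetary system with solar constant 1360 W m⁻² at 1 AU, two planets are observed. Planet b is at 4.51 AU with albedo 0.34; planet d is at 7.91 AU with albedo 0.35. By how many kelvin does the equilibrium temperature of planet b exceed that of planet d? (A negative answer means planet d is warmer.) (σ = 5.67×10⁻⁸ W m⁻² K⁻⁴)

T_eq = [S₀(1−A)/(4σd²)]^(1/4), so T ∝ (1−A)^(1/4) / √d.
T₁ = [1360×0.66/(4×5.67×10⁻⁸×4.51²)]^(1/4) = 118.11 K.
T₂ = [1360×0.65/(4×5.67×10⁻⁸×7.91²)]^(1/4) = 88.84 K.

ΔT ≈ 29.3 K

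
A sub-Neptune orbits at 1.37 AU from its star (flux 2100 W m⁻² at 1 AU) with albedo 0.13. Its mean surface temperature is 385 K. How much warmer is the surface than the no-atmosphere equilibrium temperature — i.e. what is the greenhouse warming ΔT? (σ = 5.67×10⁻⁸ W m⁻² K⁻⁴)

S = 2100/1.37² = 1119 W m⁻².
T_eq = [S(1−A)/(4σ)]^(1/4) = [1119×0.87/(4×5.67×10⁻⁸)]^(1/4) = 256.0 K.
ΔT = T_surf − T_eq = 385 − 256.0.

ΔT ≈ 129.0 K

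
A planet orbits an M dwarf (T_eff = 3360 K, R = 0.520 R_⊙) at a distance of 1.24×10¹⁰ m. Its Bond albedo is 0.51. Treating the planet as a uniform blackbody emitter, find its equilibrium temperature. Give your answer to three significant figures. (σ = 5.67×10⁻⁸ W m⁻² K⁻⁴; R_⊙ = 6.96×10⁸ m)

R_⋆ = 0.520 × 6.96×10⁸ = 3.62×10⁸ m.
L = 4πR_⋆²σT_⋆⁴ = 4π(3.62×10⁸)² × 5.67×10⁻⁸ × (3360)⁴ = 1.19×10²⁵ W.
S = L/(4πd²) = 6160 W m⁻².
Energy balance: absorbed = emitted ⇒ πR²·S(1−A) = 4πR²·σT_eq⁴, so T_eq⁴ = S(1−A)/(4σ).
T_eq = [6160 × 0.49 / (4 × 5.67×10⁻⁸)]^(1/4) = (1.33×10¹⁰)^(1/4) = 340 K.

T_eq ≈ 340 K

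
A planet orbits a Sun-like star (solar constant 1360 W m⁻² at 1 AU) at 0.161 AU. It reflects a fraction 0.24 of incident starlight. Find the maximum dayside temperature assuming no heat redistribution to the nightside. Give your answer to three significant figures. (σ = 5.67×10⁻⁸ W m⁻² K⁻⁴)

T_ss ≈ 916 K

Flux at 0.161 AU: S = 1360/0.161² = 5.25×10⁴ W m⁻².
With no redistribution each surface element balances locally: S(1−A) = σT⁴.
T = [5.25×10⁴ × 0.76 / 5.67×10⁻⁸]^(1/4) = (7.03×10¹¹)^(1/4) = 916 K.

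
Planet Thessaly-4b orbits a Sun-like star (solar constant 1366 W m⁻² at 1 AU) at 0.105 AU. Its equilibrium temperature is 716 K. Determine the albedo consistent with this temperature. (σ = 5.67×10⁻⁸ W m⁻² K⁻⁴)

A ≈ 0.52

Flux at 0.105 AU: S = 1366/0.105² = 1.24×10⁵ W m⁻².
From T_eq⁴ = S(1−A)/(4σ): 1−A = 4σT_eq⁴/S.
1−A = 4 × 5.67×10⁻⁸ × (716)⁴ / 1.24×10⁵ = 0.481.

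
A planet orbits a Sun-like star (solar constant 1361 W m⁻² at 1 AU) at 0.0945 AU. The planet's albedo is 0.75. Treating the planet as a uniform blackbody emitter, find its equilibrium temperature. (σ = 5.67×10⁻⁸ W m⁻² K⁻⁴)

T_eq ≈ 640 K

Flux at 0.0945 AU: S = 1361/0.0945² = 1.52×10⁵ W m⁻².
Energy balance: absorbed = emitted ⇒ πR²·S(1−A) = 4πR²·σT_eq⁴, so T_eq⁴ = S(1−A)/(4σ).
T_eq = [1.52×10⁵ × 0.25 / (4 × 5.67×10⁻⁸)]^(1/4) = (1.68×10¹¹)^(1/4) = 640 K.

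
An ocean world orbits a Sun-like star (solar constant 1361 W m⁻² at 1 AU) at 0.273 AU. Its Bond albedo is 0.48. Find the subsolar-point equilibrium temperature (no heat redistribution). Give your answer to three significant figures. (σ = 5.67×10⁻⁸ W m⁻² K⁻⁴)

T_ss ≈ 640 K

Flux at 0.273 AU: S = 1361/0.273² = 1.83×10⁴ W m⁻².
At the subsolar point the surface absorbs S(1−A) and emits σT⁴ per unit area — no factor of 4, since only the local patch is in balance.
T = [1.83×10⁴ × 0.52 / 5.67×10⁻⁸]^(1/4) = (1.67×10¹¹)^(1/4) = 640 K.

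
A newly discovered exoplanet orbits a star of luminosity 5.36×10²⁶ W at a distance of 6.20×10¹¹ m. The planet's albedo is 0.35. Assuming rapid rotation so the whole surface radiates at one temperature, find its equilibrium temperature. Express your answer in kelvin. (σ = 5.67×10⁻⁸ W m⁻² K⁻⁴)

T_eq ≈ 134 K

Flux: S = L/(4πd²) = 5.36×10²⁶/(4π×(6.20×10¹¹)²) = 111 W m⁻².
Energy balance: absorbed = emitted ⇒ πR²·S(1−A) = 4πR²·σT_eq⁴, so T_eq⁴ = S(1−A)/(4σ).
T_eq = [111 × 0.65 / (4 × 5.67×10⁻⁸)]^(1/4) = (3.18×10⁸)^(1/4) = 134 K.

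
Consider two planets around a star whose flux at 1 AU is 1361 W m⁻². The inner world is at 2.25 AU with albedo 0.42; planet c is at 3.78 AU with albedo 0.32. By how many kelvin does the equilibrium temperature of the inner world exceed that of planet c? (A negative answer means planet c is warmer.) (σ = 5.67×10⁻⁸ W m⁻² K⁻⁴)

ΔT ≈ 31.9 K

T_eq = [S₀(1−A)/(4σd²)]^(1/4), so T ∝ (1−A)^(1/4) / √d.
T₁ = [1361×0.58/(4×5.67×10⁻⁸×2.25²)]^(1/4) = 161.93 K.
T₂ = [1361×0.68/(4×5.67×10⁻⁸×3.78²)]^(1/4) = 130.00 K.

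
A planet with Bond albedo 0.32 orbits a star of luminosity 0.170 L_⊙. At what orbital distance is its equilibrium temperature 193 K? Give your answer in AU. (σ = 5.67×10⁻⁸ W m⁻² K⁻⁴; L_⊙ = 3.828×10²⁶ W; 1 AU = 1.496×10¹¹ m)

L = 0.170 × 3.828×10²⁶ = 6.51×10²⁵ W.
From T_eq⁴ = L(1−A)/(16πσd²): d = √[L(1−A)/(16πσT_eq⁴)].
d = √[6.51×10²⁵ × 0.68 / (16π × 5.67×10⁻⁸ × (193)⁴)] = 1.06×10¹¹ m = 0.707 AU.

d ≈ 0.707 AU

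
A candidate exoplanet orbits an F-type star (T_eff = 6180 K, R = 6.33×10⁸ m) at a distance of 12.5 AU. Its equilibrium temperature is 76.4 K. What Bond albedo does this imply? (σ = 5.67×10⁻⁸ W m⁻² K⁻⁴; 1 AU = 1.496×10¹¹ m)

A ≈ 0.18

d = 12.5 AU = 1.87×10¹² m.
L = 4πR_⋆²σT_⋆⁴ = 4π(6.33×10⁸)² × 5.67×10⁻⁸ × (6180)⁴ = 4.16×10²⁶ W.
S = L/(4πd²) = 9.48 W m⁻².
From T_eq⁴ = S(1−A)/(4σ): 1−A = 4σT_eq⁴/S.
1−A = 4 × 5.67×10⁻⁸ × (76.4)⁴ / 9.48 = 0.815.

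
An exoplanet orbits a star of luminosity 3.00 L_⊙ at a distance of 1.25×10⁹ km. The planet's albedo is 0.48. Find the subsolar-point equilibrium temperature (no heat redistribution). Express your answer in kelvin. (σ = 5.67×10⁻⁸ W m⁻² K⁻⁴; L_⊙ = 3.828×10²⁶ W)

d = 1.25×10⁹ km = 1.25×10¹² m.
L = 3.00 × 3.828×10²⁶ = 1.15×10²⁷ W.
Flux: S = L/(4πd²) = 1.15×10²⁷/(4π×(1.25×10¹²)²) = 58.5 W m⁻².
At the subsolar point the surface absorbs S(1−A) and emits σT⁴ per unit area — no factor of 4, since only the local patch is in balance.
T = [58.5 × 0.52 / 5.67×10⁻⁸]^(1/4) = (5.36×10⁸)^(1/4) = 152 K.

T_ss ≈ 152 K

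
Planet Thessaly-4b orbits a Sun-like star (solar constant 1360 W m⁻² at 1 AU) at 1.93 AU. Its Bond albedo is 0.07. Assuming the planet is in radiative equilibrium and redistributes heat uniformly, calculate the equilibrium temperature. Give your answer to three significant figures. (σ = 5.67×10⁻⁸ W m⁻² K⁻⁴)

T_eq ≈ 197 K

Flux at 1.93 AU: S = 1360/1.93² = 365 W m⁻².
Energy balance: absorbed = emitted ⇒ πR²·S(1−A) = 4πR²·σT_eq⁴, so T_eq⁴ = S(1−A)/(4σ).
T_eq = [365 × 0.93 / (4 × 5.67×10⁻⁸)]^(1/4) = (1.50×10⁹)^(1/4) = 197 K.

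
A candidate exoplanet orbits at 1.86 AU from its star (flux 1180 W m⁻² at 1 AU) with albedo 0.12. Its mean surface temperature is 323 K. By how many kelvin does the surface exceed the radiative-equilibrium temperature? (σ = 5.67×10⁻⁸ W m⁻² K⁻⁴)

S = 1180/1.86² = 341.1 W m⁻².
T_eq = [S(1−A)/(4σ)]^(1/4) = [341.1×0.88/(4×5.67×10⁻⁸)]^(1/4) = 190.7 K.
ΔT = T_surf − T_eq = 323 − 190.7.

ΔT ≈ 132.3 K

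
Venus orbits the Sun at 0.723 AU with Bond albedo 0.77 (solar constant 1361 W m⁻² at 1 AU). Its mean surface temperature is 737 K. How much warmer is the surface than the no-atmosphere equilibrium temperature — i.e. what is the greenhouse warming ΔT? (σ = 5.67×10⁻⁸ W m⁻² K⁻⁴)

S = 1361/0.723² = 2604 W m⁻².
T_eq = [S(1−A)/(4σ)]^(1/4) = [2604×0.23/(4×5.67×10⁻⁸)]^(1/4) = 226.7 K.
ΔT = T_surf − T_eq = 737 − 226.7.

ΔT ≈ 510.3 K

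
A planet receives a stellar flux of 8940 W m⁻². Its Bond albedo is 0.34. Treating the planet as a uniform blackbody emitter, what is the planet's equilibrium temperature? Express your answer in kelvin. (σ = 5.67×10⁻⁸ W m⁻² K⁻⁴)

T_eq ≈ 402 K

Energy balance: absorbed = emitted ⇒ πR²·S(1−A) = 4πR²·σT_eq⁴, so T_eq⁴ = S(1−A)/(4σ).
T_eq = [8940 × 0.66 / (4 × 5.67×10⁻⁸)]^(1/4) = (2.60×10¹⁰)^(1/4) = 402 K.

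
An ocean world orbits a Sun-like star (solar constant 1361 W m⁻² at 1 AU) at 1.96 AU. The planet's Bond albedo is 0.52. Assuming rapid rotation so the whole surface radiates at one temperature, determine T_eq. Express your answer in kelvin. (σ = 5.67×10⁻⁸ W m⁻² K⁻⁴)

Flux at 1.96 AU: S = 1361/1.96² = 354 W m⁻².
Energy balance: absorbed = emitted ⇒ πR²·S(1−A) = 4πR²·σT_eq⁴, so T_eq⁴ = S(1−A)/(4σ).
T_eq = [354 × 0.48 / (4 × 5.67×10⁻⁸)]^(1/4) = (7.50×10⁸)^(1/4) = 165 K.

T_eq ≈ 165 K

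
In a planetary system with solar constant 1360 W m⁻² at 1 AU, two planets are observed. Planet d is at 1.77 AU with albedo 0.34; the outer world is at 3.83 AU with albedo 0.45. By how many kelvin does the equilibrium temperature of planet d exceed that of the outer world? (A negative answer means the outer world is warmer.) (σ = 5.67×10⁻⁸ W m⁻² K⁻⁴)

T_eq = [S₀(1−A)/(4σd²)]^(1/4), so T ∝ (1−A)^(1/4) / √d.
T₁ = [1360×0.66/(4×5.67×10⁻⁸×1.77²)]^(1/4) = 188.53 K.
T₂ = [1360×0.55/(4×5.67×10⁻⁸×3.83²)]^(1/4) = 122.45 K.

ΔT ≈ 66.1 K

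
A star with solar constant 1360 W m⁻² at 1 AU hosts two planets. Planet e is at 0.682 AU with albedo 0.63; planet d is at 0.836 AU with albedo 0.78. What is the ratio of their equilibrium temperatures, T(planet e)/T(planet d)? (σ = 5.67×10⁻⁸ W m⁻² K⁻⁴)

T₁/T₂ ≈ 1.261

T_eq = [S₀(1−A)/(4σd²)]^(1/4), so T ∝ (1−A)^(1/4) / √d.
T₁ = [1360×0.37/(4×5.67×10⁻⁸×0.682²)]^(1/4) = 262.80 K.
T₂ = [1360×0.22/(4×5.67×10⁻⁸×0.836²)]^(1/4) = 208.44 K.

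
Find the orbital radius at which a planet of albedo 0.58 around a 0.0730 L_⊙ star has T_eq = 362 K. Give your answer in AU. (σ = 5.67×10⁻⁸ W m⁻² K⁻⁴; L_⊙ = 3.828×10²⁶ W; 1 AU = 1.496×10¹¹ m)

d ≈ 0.104 AU

L = 0.0730 × 3.828×10²⁶ = 2.79×10²⁵ W.
From T_eq⁴ = L(1−A)/(16πσd²): d = √[L(1−A)/(16πσT_eq⁴)].
d = √[2.79×10²⁵ × 0.42 / (16π × 5.67×10⁻⁸ × (362)⁴)] = 1.55×10¹⁰ m = 0.104 AU.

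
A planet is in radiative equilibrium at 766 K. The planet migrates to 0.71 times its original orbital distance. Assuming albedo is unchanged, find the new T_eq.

T_eq ∝ L^(1/4) · d^(−1/2).
T′ = 766 / 0.71^(1/2) = 909 K.

T_eq ≈ 909 K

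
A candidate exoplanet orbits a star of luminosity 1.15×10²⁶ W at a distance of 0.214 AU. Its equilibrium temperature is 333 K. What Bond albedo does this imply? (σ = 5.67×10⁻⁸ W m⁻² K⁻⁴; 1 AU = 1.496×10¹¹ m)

d = 0.214 AU = 3.20×10¹⁰ m.
Flux: S = L/(4πd²) = 1.15×10²⁶/(4π×(3.20×10¹⁰)²) = 8930 W m⁻².
From T_eq⁴ = S(1−A)/(4σ): 1−A = 4σT_eq⁴/S.
1−A = 4 × 5.67×10⁻⁸ × (333)⁴ / 8930 = 0.312.

A ≈ 0.69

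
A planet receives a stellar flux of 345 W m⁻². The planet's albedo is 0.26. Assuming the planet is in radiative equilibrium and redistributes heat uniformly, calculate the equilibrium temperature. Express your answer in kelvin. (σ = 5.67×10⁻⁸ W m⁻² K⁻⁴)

Energy balance: absorbed = emitted ⇒ πR²·S(1−A) = 4πR²·σT_eq⁴, so T_eq⁴ = S(1−A)/(4σ).
T_eq = [345 × 0.74 / (4 × 5.67×10⁻⁸)]^(1/4) = (1.13×10⁹)^(1/4) = 183 K.

T_eq ≈ 183 K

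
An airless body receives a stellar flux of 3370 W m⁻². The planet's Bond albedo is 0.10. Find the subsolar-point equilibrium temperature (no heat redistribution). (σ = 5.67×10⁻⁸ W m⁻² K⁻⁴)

T_ss ≈ 481 K

At the subsolar point the surface absorbs S(1−A) and emits σT⁴ per unit area — no factor of 4, since only the local patch is in balance.
T = [3370 × 0.90 / 5.67×10⁻⁸]^(1/4) = (5.35×10¹⁰)^(1/4) = 481 K.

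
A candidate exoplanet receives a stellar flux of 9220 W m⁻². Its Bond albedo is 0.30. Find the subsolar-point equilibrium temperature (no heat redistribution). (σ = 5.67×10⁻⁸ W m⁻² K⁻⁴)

At the subsolar point the surface absorbs S(1−A) and emits σT⁴ per unit area — no factor of 4, since only the local patch is in balance.
T = [9220 × 0.70 / 5.67×10⁻⁸]^(1/4) = (1.14×10¹¹)^(1/4) = 581 K.

T_ss ≈ 581 K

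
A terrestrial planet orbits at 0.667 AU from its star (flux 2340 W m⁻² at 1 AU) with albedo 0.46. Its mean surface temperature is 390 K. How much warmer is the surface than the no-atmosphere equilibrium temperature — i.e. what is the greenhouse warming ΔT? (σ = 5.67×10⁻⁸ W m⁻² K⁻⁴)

ΔT ≈ 55.5 K

S = 2340/0.667² = 5260 W m⁻².
T_eq = [S(1−A)/(4σ)]^(1/4) = [5260×0.54/(4×5.67×10⁻⁸)]^(1/4) = 334.5 K.
ΔT = T_surf − T_eq = 390 − 334.5.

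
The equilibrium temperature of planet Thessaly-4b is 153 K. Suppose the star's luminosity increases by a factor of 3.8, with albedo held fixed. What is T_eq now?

T_eq ∝ L^(1/4) · d^(−1/2).
T′ = 153 × 3.8^(1/4) = 214 K.

T_eq ≈ 214 K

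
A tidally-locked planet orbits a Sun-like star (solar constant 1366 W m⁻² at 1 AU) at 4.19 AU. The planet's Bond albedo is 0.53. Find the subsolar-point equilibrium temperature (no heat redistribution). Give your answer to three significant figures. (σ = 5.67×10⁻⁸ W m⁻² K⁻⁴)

Flux at 4.19 AU: S = 1366/4.19² = 77.8 W m⁻².
At the subsolar point the surface absorbs S(1−A) and emits σT⁴ per unit area — no factor of 4, since only the local patch is in balance.
T = [77.8 × 0.47 / 5.67×10⁻⁸]^(1/4) = (6.45×10⁸)^(1/4) = 159 K.

T_ss ≈ 159 K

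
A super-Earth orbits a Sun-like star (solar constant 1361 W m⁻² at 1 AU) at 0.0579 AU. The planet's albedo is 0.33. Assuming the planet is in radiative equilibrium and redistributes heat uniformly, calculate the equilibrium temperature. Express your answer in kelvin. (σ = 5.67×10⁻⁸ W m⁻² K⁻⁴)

T_eq ≈ 1050 K

Flux at 0.0579 AU: S = 1361/0.0579² = 4.06×10⁵ W m⁻².
Energy balance: absorbed = emitted ⇒ πR²·S(1−A) = 4πR²·σT_eq⁴, so T_eq⁴ = S(1−A)/(4σ).
T_eq = [4.06×10⁵ × 0.67 / (4 × 5.67×10⁻⁸)]^(1/4) = (1.20×10¹²)^(1/4) = 1050 K.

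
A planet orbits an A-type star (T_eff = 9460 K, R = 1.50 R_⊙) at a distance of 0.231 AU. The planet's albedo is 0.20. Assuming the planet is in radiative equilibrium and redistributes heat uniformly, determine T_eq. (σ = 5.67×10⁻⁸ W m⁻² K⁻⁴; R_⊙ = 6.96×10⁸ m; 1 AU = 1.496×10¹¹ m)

R_⋆ = 1.50 × 6.96×10⁸ = 1.04×10⁹ m.
d = 0.231 AU = 3.46×10¹⁰ m.
L = 4πR_⋆²σT_⋆⁴ = 4π(1.04×10⁹)² × 5.67×10⁻⁸ × (9460)⁴ = 6.22×10²⁷ W.
S = L/(4πd²) = 4.14×10⁵ W m⁻².
Energy balance: absorbed = emitted ⇒ πR²·S(1−A) = 4πR²·σT_eq⁴, so T_eq⁴ = S(1−A)/(4σ).
T_eq = [4.14×10⁵ × 0.80 / (4 × 5.67×10⁻⁸)]^(1/4) = (1.46×10¹²)^(1/4) = 1100 K.

T_eq ≈ 1100 K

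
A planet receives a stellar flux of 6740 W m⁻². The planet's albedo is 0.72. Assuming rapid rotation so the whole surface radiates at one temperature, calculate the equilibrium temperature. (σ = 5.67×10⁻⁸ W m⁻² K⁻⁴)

T_eq ≈ 302 K

Energy balance: absorbed = emitted ⇒ πR²·S(1−A) = 4πR²·σT_eq⁴, so T_eq⁴ = S(1−A)/(4σ).
T_eq = [6740 × 0.28 / (4 × 5.67×10⁻⁸)]^(1/4) = (8.32×10⁹)^(1/4) = 302 K.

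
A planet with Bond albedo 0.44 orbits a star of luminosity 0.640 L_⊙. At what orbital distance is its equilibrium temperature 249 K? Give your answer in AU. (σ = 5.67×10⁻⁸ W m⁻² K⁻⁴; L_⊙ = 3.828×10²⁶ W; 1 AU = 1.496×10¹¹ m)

d ≈ 0.748 AU

L = 0.640 × 3.828×10²⁶ = 2.45×10²⁶ W.
From T_eq⁴ = L(1−A)/(16πσd²): d = √[L(1−A)/(16πσT_eq⁴)].
d = √[2.45×10²⁶ × 0.56 / (16π × 5.67×10⁻⁸ × (249)⁴)] = 1.12×10¹¹ m = 0.748 AU.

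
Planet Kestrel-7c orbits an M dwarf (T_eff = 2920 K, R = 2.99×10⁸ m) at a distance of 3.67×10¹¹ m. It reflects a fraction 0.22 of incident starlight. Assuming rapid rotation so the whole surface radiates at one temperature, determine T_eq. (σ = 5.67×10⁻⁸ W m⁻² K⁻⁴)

L = 4πR_⋆²σT_⋆⁴ = 4π(2.99×10⁸)² × 5.67×10⁻⁸ × (2920)⁴ = 4.63×10²⁴ W.
S = L/(4πd²) = 2.74 W m⁻².
Energy balance: absorbed = emitted ⇒ πR²·S(1−A) = 4πR²·σT_eq⁴, so T_eq⁴ = S(1−A)/(4σ).
T_eq = [2.74 × 0.78 / (4 × 5.67×10⁻⁸)]^(1/4) = (9.41×10⁶)^(1/4) = 55.4 K.

T_eq ≈ 55.4 K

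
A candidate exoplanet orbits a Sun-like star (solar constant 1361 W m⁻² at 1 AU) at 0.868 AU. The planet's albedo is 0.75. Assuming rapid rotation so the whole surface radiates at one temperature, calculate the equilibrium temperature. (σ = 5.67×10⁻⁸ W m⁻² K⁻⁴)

Flux at 0.868 AU: S = 1361/0.868² = 1810 W m⁻².
Energy balance: absorbed = emitted ⇒ πR²·S(1−A) = 4πR²·σT_eq⁴, so T_eq⁴ = S(1−A)/(4σ).
T_eq = [1810 × 0.25 / (4 × 5.67×10⁻⁸)]^(1/4) = (1.99×10⁹)^(1/4) = 211 K.

T_eq ≈ 211 K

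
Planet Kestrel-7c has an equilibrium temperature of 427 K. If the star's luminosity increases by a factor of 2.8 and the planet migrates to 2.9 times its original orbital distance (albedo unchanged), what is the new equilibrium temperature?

T_eq ≈ 324 K

T_eq ∝ L^(1/4) · d^(−1/2).
T′ = 427 × 2.8^(1/4) / 2.9^(1/2) = 324 K.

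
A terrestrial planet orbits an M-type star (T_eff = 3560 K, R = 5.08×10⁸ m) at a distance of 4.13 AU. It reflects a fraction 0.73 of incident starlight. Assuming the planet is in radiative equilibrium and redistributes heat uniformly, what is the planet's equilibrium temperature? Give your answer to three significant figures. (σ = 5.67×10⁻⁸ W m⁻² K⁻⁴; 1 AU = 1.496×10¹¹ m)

T_eq ≈ 52.0 K

d = 4.13 AU = 6.18×10¹¹ m.
L = 4πR_⋆²σT_⋆⁴ = 4π(5.08×10⁸)² × 5.67×10⁻⁸ × (3560)⁴ = 2.95×10²⁵ W.
S = L/(4πd²) = 6.16 W m⁻².
Energy balance: absorbed = emitted ⇒ πR²·S(1−A) = 4πR²·σT_eq⁴, so T_eq⁴ = S(1−A)/(4σ).
T_eq = [6.16 × 0.27 / (4 × 5.67×10⁻⁸)]^(1/4) = (7.33×10⁶)^(1/4) = 52.0 K.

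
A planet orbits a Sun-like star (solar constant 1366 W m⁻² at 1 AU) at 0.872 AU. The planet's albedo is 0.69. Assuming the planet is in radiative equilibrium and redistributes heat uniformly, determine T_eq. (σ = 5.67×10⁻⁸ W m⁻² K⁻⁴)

Flux at 0.872 AU: S = 1366/0.872² = 1800 W m⁻².
Energy balance: absorbed = emitted ⇒ πR²·S(1−A) = 4πR²·σT_eq⁴, so T_eq⁴ = S(1−A)/(4σ).
T_eq = [1800 × 0.31 / (4 × 5.67×10⁻⁸)]^(1/4) = (2.46×10⁹)^(1/4) = 223 K.

T_eq ≈ 223 K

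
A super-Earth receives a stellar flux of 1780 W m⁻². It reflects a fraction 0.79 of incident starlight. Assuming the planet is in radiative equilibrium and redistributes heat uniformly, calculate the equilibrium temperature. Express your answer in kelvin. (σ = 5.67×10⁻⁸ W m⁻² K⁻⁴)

T_eq ≈ 201 K

Energy balance: absorbed = emitted ⇒ πR²·S(1−A) = 4πR²·σT_eq⁴, so T_eq⁴ = S(1−A)/(4σ).
T_eq = [1780 × 0.21 / (4 × 5.67×10⁻⁸)]^(1/4) = (1.65×10⁹)^(1/4) = 201 K.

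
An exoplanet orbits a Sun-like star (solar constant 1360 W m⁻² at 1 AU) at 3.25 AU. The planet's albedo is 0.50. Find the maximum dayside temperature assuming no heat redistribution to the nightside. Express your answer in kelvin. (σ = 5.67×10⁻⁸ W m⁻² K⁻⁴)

Flux at 3.25 AU: S = 1360/3.25² = 129 W m⁻².
With no redistribution each surface element balances locally: S(1−A) = σT⁴.
T = [129 × 0.50 / 5.67×10⁻⁸]^(1/4) = (1.14×10⁹)^(1/4) = 184 K.

T_ss ≈ 184 K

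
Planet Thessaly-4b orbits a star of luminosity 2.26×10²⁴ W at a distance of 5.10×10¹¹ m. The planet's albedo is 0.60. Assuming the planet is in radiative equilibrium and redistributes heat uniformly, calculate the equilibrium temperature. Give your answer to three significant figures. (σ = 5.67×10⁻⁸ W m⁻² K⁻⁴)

Flux: S = L/(4πd²) = 2.26×10²⁴/(4π×(5.10×10¹¹)²) = 0.691 W m⁻².
Energy balance: absorbed = emitted ⇒ πR²·S(1−A) = 4πR²·σT_eq⁴, so T_eq⁴ = S(1−A)/(4σ).
T_eq = [0.691 × 0.40 / (4 × 5.67×10⁻⁸)]^(1/4) = (1.22×10⁶)^(1/4) = 33.2 K.

T_eq ≈ 33.2 K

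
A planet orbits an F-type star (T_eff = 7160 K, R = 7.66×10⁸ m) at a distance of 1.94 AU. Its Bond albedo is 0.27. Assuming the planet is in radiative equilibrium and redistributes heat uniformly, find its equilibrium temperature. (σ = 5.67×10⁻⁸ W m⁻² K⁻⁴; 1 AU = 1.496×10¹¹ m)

d = 1.94 AU = 2.90×10¹¹ m.
L = 4πR_⋆²σT_⋆⁴ = 4π(7.66×10⁸)² × 5.67×10⁻⁸ × (7160)⁴ = 1.10×10²⁷ W.
S = L/(4πd²) = 1040 W m⁻².
Energy balance: absorbed = emitted ⇒ πR²·S(1−A) = 4πR²·σT_eq⁴, so T_eq⁴ = S(1−A)/(4σ).
T_eq = [1040 × 0.73 / (4 × 5.67×10⁻⁸)]^(1/4) = (3.34×10⁹)^(1/4) = 240 K.

T_eq ≈ 240 K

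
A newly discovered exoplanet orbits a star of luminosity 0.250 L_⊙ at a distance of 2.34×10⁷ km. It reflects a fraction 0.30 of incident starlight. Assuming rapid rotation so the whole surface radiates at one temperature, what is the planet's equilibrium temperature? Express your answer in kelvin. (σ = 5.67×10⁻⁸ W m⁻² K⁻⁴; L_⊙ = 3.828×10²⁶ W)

d = 2.34×10⁷ km = 2.34×10¹⁰ m.
L = 0.250 × 3.828×10²⁶ = 9.57×10²⁵ W.
Flux: S = L/(4πd²) = 9.57×10²⁵/(4π×(2.34×10¹⁰)²) = 1.39×10⁴ W m⁻².
Energy balance: absorbed = emitted ⇒ πR²·S(1−A) = 4πR²·σT_eq⁴, so T_eq⁴ = S(1−A)/(4σ).
T_eq = [1.39×10⁴ × 0.70 / (4 × 5.67×10⁻⁸)]^(1/4) = (4.29×10¹⁰)^(1/4) = 455 K.

T_eq ≈ 455 K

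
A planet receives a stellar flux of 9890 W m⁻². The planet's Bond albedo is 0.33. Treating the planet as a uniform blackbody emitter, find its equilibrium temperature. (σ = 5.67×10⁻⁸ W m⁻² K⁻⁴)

T_eq ≈ 413 K

Energy balance: absorbed = emitted ⇒ πR²·S(1−A) = 4πR²·σT_eq⁴, so T_eq⁴ = S(1−A)/(4σ).
T_eq = [9890 × 0.67 / (4 × 5.67×10⁻⁸)]^(1/4) = (2.92×10¹⁰)^(1/4) = 413 K.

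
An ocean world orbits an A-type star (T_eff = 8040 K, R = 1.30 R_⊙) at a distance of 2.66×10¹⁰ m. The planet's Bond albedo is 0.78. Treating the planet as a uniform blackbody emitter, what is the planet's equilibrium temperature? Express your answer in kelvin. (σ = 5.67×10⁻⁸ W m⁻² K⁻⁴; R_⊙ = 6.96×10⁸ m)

T_eq ≈ 718 K

R_⋆ = 1.30 × 6.96×10⁸ = 9.05×10⁸ m.
L = 4πR_⋆²σT_⋆⁴ = 4π(9.05×10⁸)² × 5.67×10⁻⁸ × (8040)⁴ = 2.44×10²⁷ W.
S = L/(4πd²) = 2.74×10⁵ W m⁻².
Energy balance: absorbed = emitted ⇒ πR²·S(1−A) = 4πR²·σT_eq⁴, so T_eq⁴ = S(1−A)/(4σ).
T_eq = [2.74×10⁵ × 0.22 / (4 × 5.67×10⁻⁸)]^(1/4) = (2.66×10¹¹)^(1/4) = 718 K.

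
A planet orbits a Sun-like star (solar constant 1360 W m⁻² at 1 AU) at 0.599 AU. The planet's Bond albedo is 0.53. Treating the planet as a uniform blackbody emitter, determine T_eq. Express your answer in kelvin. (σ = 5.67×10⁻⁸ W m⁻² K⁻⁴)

Flux at 0.599 AU: S = 1360/0.599² = 3790 W m⁻².
Energy balance: absorbed = emitted ⇒ πR²·S(1−A) = 4πR²·σT_eq⁴, so T_eq⁴ = S(1−A)/(4σ).
T_eq = [3790 × 0.47 / (4 × 5.67×10⁻⁸)]^(1/4) = (7.85×10⁹)^(1/4) = 298 K.

T_eq ≈ 298 K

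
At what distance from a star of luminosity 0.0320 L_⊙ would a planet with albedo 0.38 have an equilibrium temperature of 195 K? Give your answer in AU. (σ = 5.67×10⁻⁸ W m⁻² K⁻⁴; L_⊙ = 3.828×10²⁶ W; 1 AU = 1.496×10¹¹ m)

L = 0.0320 × 3.828×10²⁶ = 1.22×10²⁵ W.
From T_eq⁴ = L(1−A)/(16πσd²): d = √[L(1−A)/(16πσT_eq⁴)].
d = √[1.22×10²⁵ × 0.62 / (16π × 5.67×10⁻⁸ × (195)⁴)] = 4.29×10¹⁰ m = 0.287 AU.

d ≈ 0.287 AU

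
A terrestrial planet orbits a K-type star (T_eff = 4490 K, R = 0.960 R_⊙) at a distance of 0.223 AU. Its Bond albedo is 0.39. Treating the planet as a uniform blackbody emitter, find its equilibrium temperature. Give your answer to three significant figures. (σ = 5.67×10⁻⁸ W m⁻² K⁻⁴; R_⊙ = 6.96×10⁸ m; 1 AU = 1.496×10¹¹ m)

T_eq ≈ 397 K

R_⋆ = 0.960 × 6.96×10⁸ = 6.68×10⁸ m.
d = 0.223 AU = 3.34×10¹⁰ m.
L = 4πR_⋆²σT_⋆⁴ = 4π(6.68×10⁸)² × 5.67×10⁻⁸ × (4490)⁴ = 1.29×10²⁶ W.
S = L/(4πd²) = 9240 W m⁻².
Energy balance: absorbed = emitted ⇒ πR²·S(1−A) = 4πR²·σT_eq⁴, so T_eq⁴ = S(1−A)/(4σ).
T_eq = [9240 × 0.61 / (4 × 5.67×10⁻⁸)]^(1/4) = (2.49×10¹⁰)^(1/4) = 397 K.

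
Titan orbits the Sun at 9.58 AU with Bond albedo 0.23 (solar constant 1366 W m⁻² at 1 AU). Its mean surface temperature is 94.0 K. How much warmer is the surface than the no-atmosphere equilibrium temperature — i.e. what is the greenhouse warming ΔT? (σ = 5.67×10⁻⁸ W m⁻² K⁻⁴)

ΔT ≈ 9.7 K

S = 1366/9.58² = 14.88 W m⁻².
T_eq = [S(1−A)/(4σ)]^(1/4) = [14.88×0.77/(4×5.67×10⁻⁸)]^(1/4) = 84.3 K.
ΔT = T_surf − T_eq = 94 − 84.3.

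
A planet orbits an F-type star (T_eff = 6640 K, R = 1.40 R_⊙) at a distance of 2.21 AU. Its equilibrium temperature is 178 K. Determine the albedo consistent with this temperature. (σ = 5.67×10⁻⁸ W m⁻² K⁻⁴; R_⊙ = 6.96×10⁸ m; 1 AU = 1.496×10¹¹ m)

A ≈ 0.76

R_⋆ = 1.40 × 6.96×10⁸ = 9.74×10⁸ m.
d = 2.21 AU = 3.31×10¹¹ m.
L = 4πR_⋆²σT_⋆⁴ = 4π(9.74×10⁸)² × 5.67×10⁻⁸ × (6640)⁴ = 1.32×10²⁷ W.
S = L/(4πd²) = 957 W m⁻².
From T_eq⁴ = S(1−A)/(4σ): 1−A = 4σT_eq⁴/S.
1−A = 4 × 5.67×10⁻⁸ × (178)⁴ / 957 = 0.238.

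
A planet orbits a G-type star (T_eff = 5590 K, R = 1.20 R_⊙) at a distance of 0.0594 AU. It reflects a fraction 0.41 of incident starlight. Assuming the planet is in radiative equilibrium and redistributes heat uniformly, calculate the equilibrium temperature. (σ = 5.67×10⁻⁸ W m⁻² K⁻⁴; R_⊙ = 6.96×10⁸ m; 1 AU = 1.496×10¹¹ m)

T_eq ≈ 1060 K

R_⋆ = 1.20 × 6.96×10⁸ = 8.35×10⁸ m.
d = 0.0594 AU = 8.89×10⁹ m.
L = 4πR_⋆²σT_⋆⁴ = 4π(8.35×10⁸)² × 5.67×10⁻⁸ × (5590)⁴ = 4.85×10²⁶ W.
S = L/(4πd²) = 4.89×10⁵ W m⁻².
Energy balance: absorbed = emitted ⇒ πR²·S(1−A) = 4πR²·σT_eq⁴, so T_eq⁴ = S(1−A)/(4σ).
T_eq = [4.89×10⁵ × 0.59 / (4 × 5.67×10⁻⁸)]^(1/4) = (1.27×10¹²)^(1/4) = 1060 K.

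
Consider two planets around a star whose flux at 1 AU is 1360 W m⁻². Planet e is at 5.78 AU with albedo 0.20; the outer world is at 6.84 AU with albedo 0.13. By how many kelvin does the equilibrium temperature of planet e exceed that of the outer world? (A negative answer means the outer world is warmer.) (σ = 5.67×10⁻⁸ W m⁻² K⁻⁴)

ΔT ≈ 6.7 K

T_eq = [S₀(1−A)/(4σd²)]^(1/4), so T ∝ (1−A)^(1/4) / √d.
T₁ = [1360×0.80/(4×5.67×10⁻⁸×5.78²)]^(1/4) = 109.47 K.
T₂ = [1360×0.87/(4×5.67×10⁻⁸×6.84²)]^(1/4) = 102.76 K.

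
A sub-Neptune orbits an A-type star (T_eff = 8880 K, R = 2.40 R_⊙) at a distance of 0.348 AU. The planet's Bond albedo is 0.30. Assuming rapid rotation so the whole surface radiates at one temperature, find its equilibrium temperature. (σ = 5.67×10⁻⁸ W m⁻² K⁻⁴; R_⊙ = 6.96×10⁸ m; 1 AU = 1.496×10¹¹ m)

T_eq ≈ 1030 K

R_⋆ = 2.40 × 6.96×10⁸ = 1.67×10⁹ m.
d = 0.348 AU = 5.21×10¹⁰ m.
L = 4πR_⋆²σT_⋆⁴ = 4π(1.67×10⁹)² × 5.67×10⁻⁸ × (8880)⁴ = 1.24×10²⁸ W.
S = L/(4πd²) = 3.63×10⁵ W m⁻².
Energy balance: absorbed = emitted ⇒ πR²·S(1−A) = 4πR²·σT_eq⁴, so T_eq⁴ = S(1−A)/(4σ).
T_eq = [3.63×10⁵ × 0.70 / (4 × 5.67×10⁻⁸)]^(1/4) = (1.12×10¹²)^(1/4) = 1030 K.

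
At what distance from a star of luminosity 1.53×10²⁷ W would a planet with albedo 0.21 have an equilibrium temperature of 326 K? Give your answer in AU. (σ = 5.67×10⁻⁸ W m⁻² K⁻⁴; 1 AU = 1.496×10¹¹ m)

d ≈ 1.30 AU

From T_eq⁴ = L(1−A)/(16πσd²): d = √[L(1−A)/(16πσT_eq⁴)].
d = √[1.53×10²⁷ × 0.79 / (16π × 5.67×10⁻⁸ × (326)⁴)] = 1.94×10¹¹ m = 1.30 AU.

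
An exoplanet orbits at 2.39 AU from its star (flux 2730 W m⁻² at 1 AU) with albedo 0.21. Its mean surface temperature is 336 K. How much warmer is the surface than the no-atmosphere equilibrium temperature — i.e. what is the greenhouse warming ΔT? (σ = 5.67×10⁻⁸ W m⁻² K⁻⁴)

S = 2730/2.39² = 477.9 W m⁻².
T_eq = [S(1−A)/(4σ)]^(1/4) = [477.9×0.79/(4×5.67×10⁻⁸)]^(1/4) = 202.0 K.
ΔT = T_surf − T_eq = 336 − 202.0.

ΔT ≈ 134.0 K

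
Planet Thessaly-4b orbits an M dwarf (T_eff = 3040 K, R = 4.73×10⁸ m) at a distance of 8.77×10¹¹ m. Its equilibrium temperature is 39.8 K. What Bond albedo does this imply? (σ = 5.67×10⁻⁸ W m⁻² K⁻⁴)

L = 4πR_⋆²σT_⋆⁴ = 4π(4.73×10⁸)² × 5.67×10⁻⁸ × (3040)⁴ = 1.36×10²⁵ W.
S = L/(4πd²) = 1.41 W m⁻².
From T_eq⁴ = S(1−A)/(4σ): 1−A = 4σT_eq⁴/S.
1−A = 4 × 5.67×10⁻⁸ × (39.8)⁴ / 1.41 = 0.404.

A ≈ 0.60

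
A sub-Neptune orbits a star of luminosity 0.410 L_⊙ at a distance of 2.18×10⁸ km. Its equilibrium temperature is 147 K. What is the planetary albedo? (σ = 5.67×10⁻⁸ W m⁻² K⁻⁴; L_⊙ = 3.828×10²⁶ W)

A ≈ 0.60

d = 2.18×10⁸ km = 2.18×10¹¹ m.
L = 0.410 × 3.828×10²⁶ = 1.57×10²⁶ W.
Flux: S = L/(4πd²) = 1.57×10²⁶/(4π×(2.18×10¹¹)²) = 263 W m⁻².
From T_eq⁴ = S(1−A)/(4σ): 1−A = 4σT_eq⁴/S.
1−A = 4 × 5.67×10⁻⁸ × (147)⁴ / 263 = 0.403.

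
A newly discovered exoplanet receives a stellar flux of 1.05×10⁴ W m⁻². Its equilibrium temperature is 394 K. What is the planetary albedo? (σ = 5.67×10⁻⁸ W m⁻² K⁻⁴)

A ≈ 0.48

From T_eq⁴ = S(1−A)/(4σ): 1−A = 4σT_eq⁴/S.
1−A = 4 × 5.67×10⁻⁸ × (394)⁴ / 1.05×10⁴ = 0.521.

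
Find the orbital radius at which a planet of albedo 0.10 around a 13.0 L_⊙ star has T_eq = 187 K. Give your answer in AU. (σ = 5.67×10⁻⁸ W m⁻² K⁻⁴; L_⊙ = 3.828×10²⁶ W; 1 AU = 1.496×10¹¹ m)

L = 13.0 × 3.828×10²⁶ = 4.98×10²⁷ W.
From T_eq⁴ = L(1−A)/(16πσd²): d = √[L(1−A)/(16πσT_eq⁴)].
d = √[4.98×10²⁷ × 0.90 / (16π × 5.67×10⁻⁸ × (187)⁴)] = 1.13×10¹² m = 7.58 AU.

d ≈ 7.58 AU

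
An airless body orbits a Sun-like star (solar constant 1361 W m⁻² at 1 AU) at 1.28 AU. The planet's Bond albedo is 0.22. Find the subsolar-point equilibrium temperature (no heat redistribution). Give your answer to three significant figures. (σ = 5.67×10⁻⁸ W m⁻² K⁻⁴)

T_ss ≈ 327 K

Flux at 1.28 AU: S = 1361/1.28² = 831 W m⁻².
At the subsolar point the surface absorbs S(1−A) and emits σT⁴ per unit area — no factor of 4, since only the local patch is in balance.
T = [831 × 0.78 / 5.67×10⁻⁸]^(1/4) = (1.14×10¹⁰)^(1/4) = 327 K.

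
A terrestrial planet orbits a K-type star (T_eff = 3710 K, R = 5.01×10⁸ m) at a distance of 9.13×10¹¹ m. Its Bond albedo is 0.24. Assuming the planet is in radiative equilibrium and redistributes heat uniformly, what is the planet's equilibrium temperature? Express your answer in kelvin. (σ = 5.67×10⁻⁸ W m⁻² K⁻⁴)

T_eq ≈ 57.4 K

L = 4πR_⋆²σT_⋆⁴ = 4π(5.01×10⁸)² × 5.67×10⁻⁸ × (3710)⁴ = 3.39×10²⁵ W.
S = L/(4πd²) = 3.23 W m⁻².
Energy balance: absorbed = emitted ⇒ πR²·S(1−A) = 4πR²·σT_eq⁴, so T_eq⁴ = S(1−A)/(4σ).
T_eq = [3.23 × 0.76 / (4 × 5.67×10⁻⁸)]^(1/4) = (1.08×10⁷)^(1/4) = 57.4 K.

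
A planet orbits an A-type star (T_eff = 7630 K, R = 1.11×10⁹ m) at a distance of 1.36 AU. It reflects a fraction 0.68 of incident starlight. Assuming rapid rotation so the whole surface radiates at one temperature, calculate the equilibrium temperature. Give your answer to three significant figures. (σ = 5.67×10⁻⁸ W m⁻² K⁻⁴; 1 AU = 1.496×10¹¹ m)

T_eq ≈ 300 K

d = 1.36 AU = 2.03×10¹¹ m.
L = 4πR_⋆²σT_⋆⁴ = 4π(1.11×10⁹)² × 5.67×10⁻⁸ × (7630)⁴ = 2.98×10²⁷ W.
S = L/(4πd²) = 5720 W m⁻².
Energy balance: absorbed = emitted ⇒ πR²·S(1−A) = 4πR²·σT_eq⁴, so T_eq⁴ = S(1−A)/(4σ).
T_eq = [5720 × 0.32 / (4 × 5.67×10⁻⁸)]^(1/4) = (8.07×10⁹)^(1/4) = 300 K.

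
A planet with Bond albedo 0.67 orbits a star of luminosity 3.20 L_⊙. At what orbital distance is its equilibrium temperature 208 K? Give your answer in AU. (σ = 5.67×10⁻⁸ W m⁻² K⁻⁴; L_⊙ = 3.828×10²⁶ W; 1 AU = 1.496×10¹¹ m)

L = 3.20 × 3.828×10²⁶ = 1.22×10²⁷ W.
From T_eq⁴ = L(1−A)/(16πσd²): d = √[L(1−A)/(16πσT_eq⁴)].
d = √[1.22×10²⁷ × 0.33 / (16π × 5.67×10⁻⁸ × (208)⁴)] = 2.75×10¹¹ m = 1.84 AU.

d ≈ 1.84 AU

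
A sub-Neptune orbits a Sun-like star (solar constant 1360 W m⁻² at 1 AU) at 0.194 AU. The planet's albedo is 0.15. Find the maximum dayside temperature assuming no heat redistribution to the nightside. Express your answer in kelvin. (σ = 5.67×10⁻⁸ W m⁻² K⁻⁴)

Flux at 0.194 AU: S = 1360/0.194² = 3.61×10⁴ W m⁻².
With no redistribution each surface element balances locally: S(1−A) = σT⁴.
T = [3.61×10⁴ × 0.85 / 5.67×10⁻⁸]^(1/4) = (5.42×10¹¹)^(1/4) = 858 K.

T_ss ≈ 858 K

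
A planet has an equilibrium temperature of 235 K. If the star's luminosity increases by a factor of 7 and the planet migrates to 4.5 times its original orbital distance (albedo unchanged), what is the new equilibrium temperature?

T_eq ≈ 180 K

T_eq ∝ L^(1/4) · d^(−1/2).
T′ = 235 × 7^(1/4) / 4.5^(1/2) = 180 K.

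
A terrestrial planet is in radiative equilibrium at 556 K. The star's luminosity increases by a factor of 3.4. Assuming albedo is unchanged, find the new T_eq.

T_eq ∝ L^(1/4) · d^(−1/2).
T′ = 556 × 3.4^(1/4) = 755 K.

T_eq ≈ 755 K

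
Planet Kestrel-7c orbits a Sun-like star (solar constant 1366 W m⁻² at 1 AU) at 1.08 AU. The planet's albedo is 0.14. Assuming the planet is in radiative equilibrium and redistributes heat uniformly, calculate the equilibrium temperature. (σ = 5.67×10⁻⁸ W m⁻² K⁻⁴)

Flux at 1.08 AU: S = 1366/1.08² = 1170 W m⁻².
Energy balance: absorbed = emitted ⇒ πR²·S(1−A) = 4πR²·σT_eq⁴, so T_eq⁴ = S(1−A)/(4σ).
T_eq = [1170 × 0.86 / (4 × 5.67×10⁻⁸)]^(1/4) = (4.44×10⁹)^(1/4) = 258 K.

T_eq ≈ 258 K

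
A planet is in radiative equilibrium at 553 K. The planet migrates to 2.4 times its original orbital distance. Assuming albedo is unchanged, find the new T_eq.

T_eq ≈ 357 K

T_eq ∝ L^(1/4) · d^(−1/2).
T′ = 553 / 2.4^(1/2) = 357 K.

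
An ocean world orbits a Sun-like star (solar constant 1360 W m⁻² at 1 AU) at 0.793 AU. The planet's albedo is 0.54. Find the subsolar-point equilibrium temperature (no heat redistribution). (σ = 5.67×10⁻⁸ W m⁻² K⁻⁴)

T_ss ≈ 364 K

Flux at 0.793 AU: S = 1360/0.793² = 2160 W m⁻².
At the subsolar point the surface absorbs S(1−A) and emits σT⁴ per unit area — no factor of 4, since only the local patch is in balance.
T = [2160 × 0.46 / 5.67×10⁻⁸]^(1/4) = (1.75×10¹⁰)^(1/4) = 364 K.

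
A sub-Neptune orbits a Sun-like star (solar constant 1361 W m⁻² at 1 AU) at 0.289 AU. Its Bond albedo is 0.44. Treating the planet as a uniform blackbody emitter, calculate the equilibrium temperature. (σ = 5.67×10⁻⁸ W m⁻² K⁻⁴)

T_eq ≈ 448 K

Flux at 0.289 AU: S = 1361/0.289² = 1.63×10⁴ W m⁻².
Energy balance: absorbed = emitted ⇒ πR²·S(1−A) = 4πR²·σT_eq⁴, so T_eq⁴ = S(1−A)/(4σ).
T_eq = [1.63×10⁴ × 0.56 / (4 × 5.67×10⁻⁸)]^(1/4) = (4.02×10¹⁰)^(1/4) = 448 K.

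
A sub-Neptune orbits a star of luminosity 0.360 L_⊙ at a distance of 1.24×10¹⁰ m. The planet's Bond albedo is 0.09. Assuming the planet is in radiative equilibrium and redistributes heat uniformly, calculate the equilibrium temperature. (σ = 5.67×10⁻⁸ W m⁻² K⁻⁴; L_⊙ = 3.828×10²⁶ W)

T_eq ≈ 731 K

L = 0.360 × 3.828×10²⁶ = 1.38×10²⁶ W.
Flux: S = L/(4πd²) = 1.38×10²⁶/(4π×(1.24×10¹⁰)²) = 7.13×10⁴ W m⁻².
Energy balance: absorbed = emitted ⇒ πR²·S(1−A) = 4πR²·σT_eq⁴, so T_eq⁴ = S(1−A)/(4σ).
T_eq = [7.13×10⁴ × 0.91 / (4 × 5.67×10⁻⁸)]^(1/4) = (2.86×10¹¹)^(1/4) = 731 K.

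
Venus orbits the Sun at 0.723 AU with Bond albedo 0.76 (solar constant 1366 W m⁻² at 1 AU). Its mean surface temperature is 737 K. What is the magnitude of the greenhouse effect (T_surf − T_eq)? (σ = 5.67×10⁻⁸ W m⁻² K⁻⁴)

ΔT ≈ 507.7 K

S = 1366/0.723² = 2613 W m⁻².
T_eq = [S(1−A)/(4σ)]^(1/4) = [2613×0.24/(4×5.67×10⁻⁸)]^(1/4) = 229.3 K.
ΔT = T_surf − T_eq = 737 − 229.3.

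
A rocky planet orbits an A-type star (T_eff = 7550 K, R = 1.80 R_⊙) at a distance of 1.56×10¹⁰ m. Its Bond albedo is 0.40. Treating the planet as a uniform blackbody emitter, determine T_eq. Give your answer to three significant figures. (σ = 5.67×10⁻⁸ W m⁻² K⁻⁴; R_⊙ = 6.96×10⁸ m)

R_⋆ = 1.80 × 6.96×10⁸ = 1.25×10⁹ m.
L = 4πR_⋆²σT_⋆⁴ = 4π(1.25×10⁹)² × 5.67×10⁻⁸ × (7550)⁴ = 3.63×10²⁷ W.
S = L/(4πd²) = 1.19×10⁶ W m⁻².
Energy balance: absorbed = emitted ⇒ πR²·S(1−A) = 4πR²·σT_eq⁴, so T_eq⁴ = S(1−A)/(4σ).
T_eq = [1.19×10⁶ × 0.60 / (4 × 5.67×10⁻⁸)]^(1/4) = (3.14×10¹²)^(1/4) = 1330 K.

T_eq ≈ 1330 K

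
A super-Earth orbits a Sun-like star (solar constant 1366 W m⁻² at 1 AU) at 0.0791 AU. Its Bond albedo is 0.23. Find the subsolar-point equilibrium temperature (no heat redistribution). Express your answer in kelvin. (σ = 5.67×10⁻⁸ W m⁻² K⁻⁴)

T_ss ≈ 1310 K

Flux at 0.0791 AU: S = 1366/0.0791² = 2.18×10⁵ W m⁻².
At the subsolar point the surface absorbs S(1−A) and emits σT⁴ per unit area — no factor of 4, since only the local patch is in balance.
T = [2.18×10⁵ × 0.77 / 5.67×10⁻⁸]^(1/4) = (2.96×10¹²)^(1/4) = 1310 K.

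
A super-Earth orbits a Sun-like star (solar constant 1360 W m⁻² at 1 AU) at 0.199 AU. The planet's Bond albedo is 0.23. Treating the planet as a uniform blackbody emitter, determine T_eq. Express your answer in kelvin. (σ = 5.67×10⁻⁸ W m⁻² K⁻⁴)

Flux at 0.199 AU: S = 1360/0.199² = 3.43×10⁴ W m⁻².
Energy balance: absorbed = emitted ⇒ πR²·S(1−A) = 4πR²·σT_eq⁴, so T_eq⁴ = S(1−A)/(4σ).
T_eq = [3.43×10⁴ × 0.77 / (4 × 5.67×10⁻⁸)]^(1/4) = (1.17×10¹¹)^(1/4) = 584 K.

T_eq ≈ 584 K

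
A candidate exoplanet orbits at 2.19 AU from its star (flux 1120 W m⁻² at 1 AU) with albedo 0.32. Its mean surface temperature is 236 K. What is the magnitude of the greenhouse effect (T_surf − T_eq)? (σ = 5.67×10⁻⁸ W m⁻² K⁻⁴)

ΔT ≈ 73.3 K

S = 1120/2.19² = 233.5 W m⁻².
T_eq = [S(1−A)/(4σ)]^(1/4) = [233.5×0.68/(4×5.67×10⁻⁸)]^(1/4) = 162.7 K.
ΔT = T_surf − T_eq = 236 − 162.7.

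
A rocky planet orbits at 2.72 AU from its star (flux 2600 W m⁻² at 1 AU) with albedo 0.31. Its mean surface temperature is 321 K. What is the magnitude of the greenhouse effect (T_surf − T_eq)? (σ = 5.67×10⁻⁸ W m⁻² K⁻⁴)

ΔT ≈ 140.2 K

S = 2600/2.72² = 351.4 W m⁻².
T_eq = [S(1−A)/(4σ)]^(1/4) = [351.4×0.69/(4×5.67×10⁻⁸)]^(1/4) = 180.8 K.
ΔT = T_surf − T_eq = 321 − 180.8.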